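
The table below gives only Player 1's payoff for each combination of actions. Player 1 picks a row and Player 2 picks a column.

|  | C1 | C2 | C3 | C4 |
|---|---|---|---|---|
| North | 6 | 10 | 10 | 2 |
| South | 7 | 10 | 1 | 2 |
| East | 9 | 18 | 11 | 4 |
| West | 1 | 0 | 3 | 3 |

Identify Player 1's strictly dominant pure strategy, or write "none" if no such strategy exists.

East vs North: C1: 9>6, C2: 18>10, C3: 11>10, C4: 4>2.
East vs South: C1: 9>7, C2: 18>10, C3: 11>1, C4: 4>2.
East vs West: C1: 9>1, C2: 18>0, C3: 11>3, C4: 4>3.
East strictly beats every other strategy against every opponent action, so it is strictly dominant.

East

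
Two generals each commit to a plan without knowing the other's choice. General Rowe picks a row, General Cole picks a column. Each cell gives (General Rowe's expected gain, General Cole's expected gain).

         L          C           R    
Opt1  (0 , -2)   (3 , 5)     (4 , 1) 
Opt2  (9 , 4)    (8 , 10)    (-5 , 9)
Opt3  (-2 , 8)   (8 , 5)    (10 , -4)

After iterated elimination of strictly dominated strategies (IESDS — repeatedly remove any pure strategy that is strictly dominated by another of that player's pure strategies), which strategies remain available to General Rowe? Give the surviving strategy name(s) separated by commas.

For General Cole, C strictly dominates R on the remaining rows (Opt1: 5>1, Opt2: 10>9, Opt3: 5>-4); eliminate R.
Row Opt1 is eliminated: Opt2 beats it against every remaining column (L: 9>0, C: 8>3).
Among the remaining strategies, none is strictly dominated by another pure strategy of the same player, so the elimination stops.
Surviving strategies — General Rowe: {Opt2, Opt3}; General Cole: {L, C}.

Opt2, Opt3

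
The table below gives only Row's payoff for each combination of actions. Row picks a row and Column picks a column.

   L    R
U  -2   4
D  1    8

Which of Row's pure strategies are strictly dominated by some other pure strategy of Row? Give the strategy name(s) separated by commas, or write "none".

U: dominated, since D does at least as well everywhere (L: 1>-2, R: 8>4).
D is not dominated — it holds its own against U at L (1>-2).

U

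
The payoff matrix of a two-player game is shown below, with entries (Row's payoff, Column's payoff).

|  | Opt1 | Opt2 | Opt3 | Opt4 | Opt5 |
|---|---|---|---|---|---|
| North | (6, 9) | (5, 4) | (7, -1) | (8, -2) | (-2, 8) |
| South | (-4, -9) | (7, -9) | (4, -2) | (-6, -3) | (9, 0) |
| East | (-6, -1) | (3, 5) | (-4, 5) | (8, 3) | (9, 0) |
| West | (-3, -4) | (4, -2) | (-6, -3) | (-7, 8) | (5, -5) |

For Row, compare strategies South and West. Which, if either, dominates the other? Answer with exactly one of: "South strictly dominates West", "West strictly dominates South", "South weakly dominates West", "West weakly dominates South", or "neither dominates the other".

neither dominates the other

Compare South to West across every action of Column: Opt1: -4<-3, Opt2: 7>4, Opt3: 4>-6, Opt4: -6>-7, Opt5: 9>5.
South does better at Opt2, Opt3, Opt4, Opt5 but worse at Opt1; neither strategy dominates the other.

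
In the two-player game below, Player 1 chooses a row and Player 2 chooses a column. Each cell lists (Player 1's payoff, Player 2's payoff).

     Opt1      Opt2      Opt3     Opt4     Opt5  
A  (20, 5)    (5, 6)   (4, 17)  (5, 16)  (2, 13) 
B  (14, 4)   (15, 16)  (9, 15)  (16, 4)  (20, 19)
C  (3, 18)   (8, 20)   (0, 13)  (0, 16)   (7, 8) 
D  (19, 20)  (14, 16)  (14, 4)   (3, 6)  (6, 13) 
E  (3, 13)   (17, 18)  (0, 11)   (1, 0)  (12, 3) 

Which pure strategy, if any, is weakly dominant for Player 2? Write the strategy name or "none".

Opt1 fails to dominate Opt2 at A (5<6).
Opt2 fails to dominate Opt1 at D (16<20).
Opt3 fails to dominate Opt1 at C (13<18).
Opt4 fails to dominate Opt1 at C (16<18).
Opt5 fails to dominate Opt1 at C (8<18).
No single strategy dominates all the others.

none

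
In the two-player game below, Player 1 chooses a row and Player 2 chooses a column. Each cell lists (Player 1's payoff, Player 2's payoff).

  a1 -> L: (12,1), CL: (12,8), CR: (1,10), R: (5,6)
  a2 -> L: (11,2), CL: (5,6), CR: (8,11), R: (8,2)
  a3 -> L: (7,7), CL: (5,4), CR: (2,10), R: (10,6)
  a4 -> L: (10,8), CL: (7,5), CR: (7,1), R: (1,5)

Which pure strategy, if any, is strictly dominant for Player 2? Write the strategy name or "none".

L fails to dominate CL at a1 (1<8).
CL fails to dominate L at a3 (4<7).
CR fails to dominate L at a4 (1<8).
R fails to dominate L at a2 (2=2).
No single strategy dominates all the others.

none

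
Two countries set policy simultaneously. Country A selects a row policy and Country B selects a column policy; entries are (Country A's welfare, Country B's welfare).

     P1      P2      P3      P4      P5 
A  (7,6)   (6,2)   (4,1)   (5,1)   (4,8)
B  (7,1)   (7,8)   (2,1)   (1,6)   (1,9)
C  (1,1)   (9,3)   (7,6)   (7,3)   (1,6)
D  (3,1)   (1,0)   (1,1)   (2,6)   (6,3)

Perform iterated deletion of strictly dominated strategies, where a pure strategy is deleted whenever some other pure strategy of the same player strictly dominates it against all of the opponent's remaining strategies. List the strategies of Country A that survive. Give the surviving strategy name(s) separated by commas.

A, C, D

Column P1 is eliminated: P5 beats it against every remaining row (A: 8>6, B: 9>1, C: 6>1, D: 3>1).
Country B's strategy P2 is strictly dominated by P5 (A: 8>2, B: 9>8, C: 6>3, D: 3>0) and is removed.
Row B is eliminated: A beats it against every remaining column (P3: 4>2, P4: 5>1, P5: 4>1).
Among the remaining strategies, none is strictly dominated by another pure strategy of the same player, so the elimination stops.
Surviving strategies — Country A: {A, C, D}; Country B: {P3, P4, P5}.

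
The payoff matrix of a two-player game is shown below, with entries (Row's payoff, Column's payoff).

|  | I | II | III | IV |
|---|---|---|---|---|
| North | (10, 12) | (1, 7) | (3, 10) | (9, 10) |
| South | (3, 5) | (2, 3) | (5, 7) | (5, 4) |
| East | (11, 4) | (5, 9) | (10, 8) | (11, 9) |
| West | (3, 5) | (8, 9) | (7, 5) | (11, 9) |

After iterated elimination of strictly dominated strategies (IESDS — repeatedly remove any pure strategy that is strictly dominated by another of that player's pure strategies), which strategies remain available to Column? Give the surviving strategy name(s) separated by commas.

For Row, East strictly dominates North on the remaining columns (I: 11>10, II: 5>1, III: 10>3, IV: 11>9); eliminate North.
Row's strategy South is strictly dominated by East (I: 11>3, II: 5>2, III: 10>5, IV: 11>5) and is removed.
Column's strategy I is strictly dominated by II (East: 9>4, West: 9>5) and is removed.
For Column, II strictly dominates III on the remaining rows (East: 9>8, West: 9>5); eliminate III.
Among the remaining strategies, none is strictly dominated by another pure strategy of the same player, so the elimination stops.
Surviving strategies — Row: {East, West}; Column: {II, IV}.

II, IV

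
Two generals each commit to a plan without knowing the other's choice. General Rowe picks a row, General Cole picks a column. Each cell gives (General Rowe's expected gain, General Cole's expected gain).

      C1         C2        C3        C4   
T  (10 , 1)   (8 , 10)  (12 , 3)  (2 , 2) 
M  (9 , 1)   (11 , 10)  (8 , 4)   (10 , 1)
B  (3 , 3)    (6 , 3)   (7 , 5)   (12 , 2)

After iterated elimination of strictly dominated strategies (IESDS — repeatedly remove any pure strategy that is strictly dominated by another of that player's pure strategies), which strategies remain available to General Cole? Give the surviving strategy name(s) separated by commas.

General Cole's strategy C1 is strictly dominated by C3 (T: 3>1, M: 4>1, B: 5>3) and is removed.
For General Cole, C2 strictly dominates C4 on the remaining rows (T: 10>2, M: 10>1, B: 3>2); eliminate C4.
General Rowe's strategy B is strictly dominated by T (C2: 8>6, C3: 12>7) and is removed.
Column C3 is eliminated: C2 beats it against every remaining row (T: 10>3, M: 10>4).
For General Rowe, M strictly dominates T on the remaining columns (C2: 11>8); eliminate T.
Among the remaining strategies, none is strictly dominated by another pure strategy of the same player, so the elimination stops.
Surviving strategies — General Rowe: {M}; General Cole: {C2}.

C2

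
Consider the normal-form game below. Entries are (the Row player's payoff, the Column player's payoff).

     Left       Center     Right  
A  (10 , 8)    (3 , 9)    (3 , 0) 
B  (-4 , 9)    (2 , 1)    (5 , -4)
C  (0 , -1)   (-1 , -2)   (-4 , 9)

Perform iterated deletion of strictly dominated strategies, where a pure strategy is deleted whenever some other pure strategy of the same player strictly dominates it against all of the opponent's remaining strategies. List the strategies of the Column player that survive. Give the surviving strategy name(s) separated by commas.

Center

For the Row player, A strictly dominates C on the remaining columns (Left: 10>0, Center: 3>-1, Right: 3>-4); eliminate C.
For the Column player, Left strictly dominates Right on the remaining rows (A: 8>0, B: 9>-4); eliminate Right.
The Row player's strategy B is strictly dominated by A (Left: 10>-4, Center: 3>2) and is removed.
The Column player's strategy Left is strictly dominated by Center (A: 9>8) and is removed.
Among the remaining strategies, none is strictly dominated by another pure strategy of the same player, so the elimination stops.
Surviving strategies — the Row player: {A}; the Column player: {Center}.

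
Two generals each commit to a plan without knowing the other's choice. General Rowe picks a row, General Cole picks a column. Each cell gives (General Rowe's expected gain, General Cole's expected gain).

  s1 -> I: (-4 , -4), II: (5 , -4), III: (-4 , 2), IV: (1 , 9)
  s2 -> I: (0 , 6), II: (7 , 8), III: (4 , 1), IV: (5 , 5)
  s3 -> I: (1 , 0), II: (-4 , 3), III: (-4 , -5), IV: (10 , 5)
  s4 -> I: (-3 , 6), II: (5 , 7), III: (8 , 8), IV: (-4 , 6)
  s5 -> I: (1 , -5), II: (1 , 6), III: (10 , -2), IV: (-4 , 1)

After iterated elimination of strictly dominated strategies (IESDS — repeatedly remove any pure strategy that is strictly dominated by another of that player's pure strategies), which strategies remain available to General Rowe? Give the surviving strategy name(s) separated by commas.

General Rowe's strategy s1 is strictly dominated by s2 (I: 0>-4, II: 7>5, III: 4>-4, IV: 5>1) and is removed.
For General Cole, II strictly dominates I on the remaining rows (s2: 8>6, s3: 3>0, s4: 7>6, s5: 6>-5); eliminate I.
Among the remaining strategies, none is strictly dominated by another pure strategy of the same player, so the elimination stops.
Surviving strategies — General Rowe: {s2, s3, s4, s5}; General Cole: {II, III, IV}.

s2, s3, s4, s5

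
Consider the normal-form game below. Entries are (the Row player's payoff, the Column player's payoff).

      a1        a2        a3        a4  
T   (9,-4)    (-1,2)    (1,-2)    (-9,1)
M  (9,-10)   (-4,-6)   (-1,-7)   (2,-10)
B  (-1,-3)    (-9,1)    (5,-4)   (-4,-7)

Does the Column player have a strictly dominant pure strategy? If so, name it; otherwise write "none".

a2

a2 vs a1: T: 2>-4, M: -6>-10, B: 1>-3.
a2 vs a3: T: 2>-2, M: -6>-7, B: 1>-4.
a2 vs a4: T: 2>1, M: -6>-10, B: 1>-7.
a2 strictly beats every other strategy against every opponent action, so it is strictly dominant.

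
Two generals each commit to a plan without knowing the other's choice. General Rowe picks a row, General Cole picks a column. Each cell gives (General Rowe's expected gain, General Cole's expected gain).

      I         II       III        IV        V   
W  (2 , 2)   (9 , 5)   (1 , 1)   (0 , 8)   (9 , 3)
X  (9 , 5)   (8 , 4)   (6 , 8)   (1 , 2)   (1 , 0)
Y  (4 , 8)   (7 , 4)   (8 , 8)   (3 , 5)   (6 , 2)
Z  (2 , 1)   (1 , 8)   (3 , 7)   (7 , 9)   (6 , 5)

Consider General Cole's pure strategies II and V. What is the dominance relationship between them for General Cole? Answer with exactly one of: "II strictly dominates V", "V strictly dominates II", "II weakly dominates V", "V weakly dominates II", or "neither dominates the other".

II strictly dominates V

II's payoffs vs V's, by General Rowe's action — W: 5>3, X: 4>0, Y: 4>2, Z: 8>5.
II gives a strictly higher payoff against each choice by General Rowe, so II strictly dominates V.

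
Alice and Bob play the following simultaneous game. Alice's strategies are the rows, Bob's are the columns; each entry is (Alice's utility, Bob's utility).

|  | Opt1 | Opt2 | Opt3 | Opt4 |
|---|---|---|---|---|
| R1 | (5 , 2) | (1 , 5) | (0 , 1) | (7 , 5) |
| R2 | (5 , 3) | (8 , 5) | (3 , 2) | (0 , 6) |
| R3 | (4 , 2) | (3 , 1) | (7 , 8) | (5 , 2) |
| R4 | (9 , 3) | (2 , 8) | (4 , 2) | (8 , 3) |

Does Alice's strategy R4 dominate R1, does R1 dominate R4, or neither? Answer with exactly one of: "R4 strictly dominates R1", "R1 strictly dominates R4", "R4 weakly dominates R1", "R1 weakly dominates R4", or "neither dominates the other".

R4 strictly dominates R1

Compare R4 to R1 across every action of Bob: Opt1: 9>5, Opt2: 2>1, Opt3: 4>0, Opt4: 8>7.
Every comparison favours R4, so R4 strictly dominates R1.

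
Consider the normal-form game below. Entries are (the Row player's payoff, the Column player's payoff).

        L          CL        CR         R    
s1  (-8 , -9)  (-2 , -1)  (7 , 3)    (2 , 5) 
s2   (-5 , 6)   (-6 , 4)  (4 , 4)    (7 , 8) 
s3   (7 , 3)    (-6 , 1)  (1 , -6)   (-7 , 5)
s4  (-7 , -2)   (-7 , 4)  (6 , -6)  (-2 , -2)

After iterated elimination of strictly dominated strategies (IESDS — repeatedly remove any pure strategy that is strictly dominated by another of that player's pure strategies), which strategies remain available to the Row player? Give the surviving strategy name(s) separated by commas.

Column CR is eliminated: R beats it against every remaining row (s1: 5>3, s2: 8>4, s3: 5>-6, s4: -2>-6).
For the Row player, s2 strictly dominates s4 on the remaining columns (L: -5>-7, CL: -6>-7, R: 7>-2); eliminate s4.
The Column player's strategy L is strictly dominated by R (s1: 5>-9, s2: 8>6, s3: 5>3) and is removed.
Row s3 is eliminated: s1 beats it against every remaining column (CL: -2>-6, R: 2>-7).
Column CL is eliminated: R beats it against every remaining row (s1: 5>-1, s2: 8>4).
The Row player's strategy s1 is strictly dominated by s2 (R: 7>2) and is removed.
Among the remaining strategies, none is strictly dominated by another pure strategy of the same player, so the elimination stops.
Surviving strategies — the Row player: {s2}; the Column player: {R}.

s2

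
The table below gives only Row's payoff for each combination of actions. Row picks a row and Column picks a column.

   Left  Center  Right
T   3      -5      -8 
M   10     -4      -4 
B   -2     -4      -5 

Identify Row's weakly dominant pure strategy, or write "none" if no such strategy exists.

M

M vs T: Left: 10>3, Center: -4>-5, Right: -4>-8.
M vs B: Left: 10>-2, Center: -4=-4, Right: -4>-5.
M is at least as good as every other strategy against every opponent action, so it is weakly dominant.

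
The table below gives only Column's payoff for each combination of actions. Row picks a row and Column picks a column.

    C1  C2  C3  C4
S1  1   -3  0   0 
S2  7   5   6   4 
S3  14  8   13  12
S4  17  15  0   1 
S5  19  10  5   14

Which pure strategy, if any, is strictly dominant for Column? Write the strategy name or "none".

C1 vs C2: S1: 1>-3, S2: 7>5, S3: 14>8, S4: 17>15, S5: 19>10.
C1 vs C3: S1: 1>0, S2: 7>6, S3: 14>13, S4: 17>0, S5: 19>5.
C1 vs C4: S1: 1>0, S2: 7>4, S3: 14>12, S4: 17>1, S5: 19>14.
C1 strictly beats every other strategy against every opponent action, so it is strictly dominant.

C1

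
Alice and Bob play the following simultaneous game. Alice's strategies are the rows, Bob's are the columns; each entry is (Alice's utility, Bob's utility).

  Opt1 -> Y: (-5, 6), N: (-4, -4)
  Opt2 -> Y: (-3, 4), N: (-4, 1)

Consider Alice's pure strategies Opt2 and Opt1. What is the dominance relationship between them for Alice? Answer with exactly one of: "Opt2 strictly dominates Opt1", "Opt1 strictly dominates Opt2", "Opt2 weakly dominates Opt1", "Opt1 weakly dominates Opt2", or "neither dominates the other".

Opt2 weakly dominates Opt1

Opt2's payoffs vs Opt1's, by Bob's action — Y: -3>-5, N: -4=-4.
Opt2 is at least as good everywhere and strictly better somewhere (tied only at N), so Opt2 weakly but not strictly dominates Opt1.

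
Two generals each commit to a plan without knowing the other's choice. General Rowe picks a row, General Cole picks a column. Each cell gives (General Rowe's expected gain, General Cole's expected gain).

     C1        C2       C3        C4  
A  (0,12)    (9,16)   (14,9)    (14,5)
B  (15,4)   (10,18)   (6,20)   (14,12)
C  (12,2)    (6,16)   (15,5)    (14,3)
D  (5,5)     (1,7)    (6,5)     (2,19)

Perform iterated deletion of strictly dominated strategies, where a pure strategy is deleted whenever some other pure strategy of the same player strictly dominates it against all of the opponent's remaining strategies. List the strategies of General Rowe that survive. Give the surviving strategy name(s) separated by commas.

A, B, C

General Rowe's strategy D is strictly dominated by C (C1: 12>5, C2: 6>1, C3: 15>6, C4: 14>2) and is removed.
Column C1 is eliminated: C2 beats it against every remaining row (A: 16>12, B: 18>4, C: 16>2).
General Cole's strategy C4 is strictly dominated by C2 (A: 16>5, B: 18>12, C: 16>3) and is removed.
Among the remaining strategies, none is strictly dominated by another pure strategy of the same player, so the elimination stops.
Surviving strategies — General Rowe: {A, B, C}; General Cole: {C2, C3}.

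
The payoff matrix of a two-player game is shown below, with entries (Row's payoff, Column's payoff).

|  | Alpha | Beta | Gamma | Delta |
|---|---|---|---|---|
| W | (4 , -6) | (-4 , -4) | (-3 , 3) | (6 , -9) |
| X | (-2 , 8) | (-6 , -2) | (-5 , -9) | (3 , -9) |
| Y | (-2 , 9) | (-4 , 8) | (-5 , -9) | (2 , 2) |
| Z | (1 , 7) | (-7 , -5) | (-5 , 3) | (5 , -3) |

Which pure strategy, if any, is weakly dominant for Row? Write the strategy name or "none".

W

W vs X: Alpha: 4>-2, Beta: -4>-6, Gamma: -3>-5, Delta: 6>3.
W vs Y: Alpha: 4>-2, Beta: -4=-4, Gamma: -3>-5, Delta: 6>2.
W vs Z: Alpha: 4>1, Beta: -4>-7, Gamma: -3>-5, Delta: 6>5.
W is at least as good as every other strategy against every opponent action, so it is weakly dominant.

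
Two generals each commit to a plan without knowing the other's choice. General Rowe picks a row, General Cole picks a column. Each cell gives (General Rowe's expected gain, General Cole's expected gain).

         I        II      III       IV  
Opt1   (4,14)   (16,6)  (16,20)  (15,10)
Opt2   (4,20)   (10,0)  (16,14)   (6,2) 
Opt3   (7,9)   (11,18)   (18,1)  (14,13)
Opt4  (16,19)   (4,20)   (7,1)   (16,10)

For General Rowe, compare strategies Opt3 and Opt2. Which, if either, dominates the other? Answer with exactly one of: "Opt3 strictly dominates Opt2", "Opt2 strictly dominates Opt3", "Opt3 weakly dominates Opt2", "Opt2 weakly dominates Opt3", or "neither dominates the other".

Compare Opt3 to Opt2 across every action of General Cole: I: 7>4, II: 11>10, III: 18>16, IV: 14>6.
Opt3 gives a strictly higher payoff against every action of General Cole, so Opt3 strictly dominates Opt2.

Opt3 strictly dominates Opt2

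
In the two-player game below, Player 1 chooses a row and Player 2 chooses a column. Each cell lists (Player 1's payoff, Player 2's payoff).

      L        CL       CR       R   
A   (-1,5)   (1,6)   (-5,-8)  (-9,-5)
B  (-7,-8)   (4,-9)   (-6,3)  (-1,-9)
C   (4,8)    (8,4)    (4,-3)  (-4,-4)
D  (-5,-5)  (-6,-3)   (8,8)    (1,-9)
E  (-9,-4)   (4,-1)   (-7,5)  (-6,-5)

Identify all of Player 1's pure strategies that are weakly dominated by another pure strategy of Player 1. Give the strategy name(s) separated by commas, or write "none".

A, E

A: dominated, since C does at least as well everywhere (L: 4>-1, CL: 8>1, CR: 4>-5, R: -4>-9).
B: no other strategy beats it everywhere (A at CL (4>1); C at R (-1>-4); D at CL (4>-6); E at L (-7>-9)).
C: no other strategy beats it everywhere (A at L (4>-1); B at L (4>-7); D at L (4>-5); E at L (4>-9)).
Nothing dominates D: A at CR (8>-5); B at L (-5>-7); C at CR (8>4); E at L (-5>-9).
B weakly dominates E — L: -7>-9, CL: 4=4, CR: -6>-7, R: -1>-6.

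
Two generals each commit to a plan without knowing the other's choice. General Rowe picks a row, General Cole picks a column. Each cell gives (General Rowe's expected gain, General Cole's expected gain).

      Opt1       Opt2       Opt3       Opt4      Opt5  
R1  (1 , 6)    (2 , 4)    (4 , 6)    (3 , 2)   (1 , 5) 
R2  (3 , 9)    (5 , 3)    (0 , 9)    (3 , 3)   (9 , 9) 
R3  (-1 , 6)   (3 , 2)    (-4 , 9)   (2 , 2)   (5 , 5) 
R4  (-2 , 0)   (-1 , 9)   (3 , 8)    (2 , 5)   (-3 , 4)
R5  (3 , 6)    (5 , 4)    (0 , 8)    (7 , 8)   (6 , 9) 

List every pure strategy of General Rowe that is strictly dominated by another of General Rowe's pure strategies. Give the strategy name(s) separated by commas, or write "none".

R1 is not dominated — it holds its own against R2 at Opt3 (4>0); R3 at Opt1 (1>-1); R4 at Opt1 (1>-2); R5 at Opt3 (4>0).
Nothing dominates R2: R1 at Opt1 (3>1); R3 at Opt1 (3>-1); R4 at Opt1 (3>-2); R5 at Opt1 (3=3).
R2 strictly dominates R3 — Opt1: 3>-1, Opt2: 5>3, Opt3: 0>-4, Opt4: 3>2, Opt5: 9>5.
R4: dominated, since R1 does at least as well everywhere (Opt1: 1>-2, Opt2: 2>-1, Opt3: 4>3, Opt4: 3>2, Opt5: 1>-3).
R5 is not dominated — it holds its own against R1 at Opt1 (3>1); R2 at Opt1 (3=3); R3 at Opt1 (3>-1); R4 at Opt1 (3>-2).

R3, R4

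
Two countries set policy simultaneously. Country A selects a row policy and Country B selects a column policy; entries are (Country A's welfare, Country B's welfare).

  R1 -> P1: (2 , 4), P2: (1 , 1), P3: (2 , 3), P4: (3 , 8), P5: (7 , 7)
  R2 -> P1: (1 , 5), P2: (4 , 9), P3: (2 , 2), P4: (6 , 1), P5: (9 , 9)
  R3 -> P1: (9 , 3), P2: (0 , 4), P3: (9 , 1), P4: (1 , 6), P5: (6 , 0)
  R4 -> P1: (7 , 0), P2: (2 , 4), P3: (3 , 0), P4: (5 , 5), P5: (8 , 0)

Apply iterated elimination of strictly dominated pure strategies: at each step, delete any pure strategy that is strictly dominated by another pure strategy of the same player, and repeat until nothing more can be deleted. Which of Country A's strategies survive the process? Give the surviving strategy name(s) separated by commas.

For Country A, R4 strictly dominates R1 on the remaining columns (P1: 7>2, P2: 2>1, P3: 3>2, P4: 5>3, P5: 8>7); eliminate R1.
For Country B, P2 strictly dominates P1 on the remaining rows (R2: 9>5, R3: 4>3, R4: 4>0); eliminate P1.
Country B's strategy P3 is strictly dominated by P2 (R2: 9>2, R3: 4>1, R4: 4>0) and is removed.
Row R3 is eliminated: R2 beats it against every remaining column (P2: 4>0, P4: 6>1, P5: 9>6).
Row R4 is eliminated: R2 beats it against every remaining column (P2: 4>2, P4: 6>5, P5: 9>8).
Column P4 is eliminated: P2 beats it against every remaining row (R2: 9>1).
Among the remaining strategies, none is strictly dominated by another pure strategy of the same player, so the elimination stops.
Surviving strategies — Country A: {R2}; Country B: {P2, P5}.

R2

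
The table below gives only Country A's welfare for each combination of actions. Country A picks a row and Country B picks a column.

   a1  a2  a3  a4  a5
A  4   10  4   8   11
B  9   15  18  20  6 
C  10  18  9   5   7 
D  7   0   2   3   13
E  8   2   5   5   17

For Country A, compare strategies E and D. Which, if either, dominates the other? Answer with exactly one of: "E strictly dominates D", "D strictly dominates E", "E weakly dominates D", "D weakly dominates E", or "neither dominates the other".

E strictly dominates D

E's payoffs vs D's, by Country B's action — a1: 8>7, a2: 2>0, a3: 5>2, a4: 5>3, a5: 17>13.
E gives a strictly higher payoff against each choice by Country B, so E strictly dominates D.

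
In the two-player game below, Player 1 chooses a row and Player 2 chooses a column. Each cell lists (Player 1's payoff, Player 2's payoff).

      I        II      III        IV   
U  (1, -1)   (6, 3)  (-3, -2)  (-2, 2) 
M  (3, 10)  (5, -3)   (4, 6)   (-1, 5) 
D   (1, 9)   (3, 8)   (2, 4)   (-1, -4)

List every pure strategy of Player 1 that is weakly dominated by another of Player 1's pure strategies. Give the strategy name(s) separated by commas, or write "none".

U: no other strategy beats it everywhere (M at II (6>5); D at II (6>3)).
M is not dominated — it holds its own against U at I (3>1); D at I (3>1).
D is weakly dominated by M (I: 3>1, II: 5>3, III: 4>2, IV: -1=-1).

D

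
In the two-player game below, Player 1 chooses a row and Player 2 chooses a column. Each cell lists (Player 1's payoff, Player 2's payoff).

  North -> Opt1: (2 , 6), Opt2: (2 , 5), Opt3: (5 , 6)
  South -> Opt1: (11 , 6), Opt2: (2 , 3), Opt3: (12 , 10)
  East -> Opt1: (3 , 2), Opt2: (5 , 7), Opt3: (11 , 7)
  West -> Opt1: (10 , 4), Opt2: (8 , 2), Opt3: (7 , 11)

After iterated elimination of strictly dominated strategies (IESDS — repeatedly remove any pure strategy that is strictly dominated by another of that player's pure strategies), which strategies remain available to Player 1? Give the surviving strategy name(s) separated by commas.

South, East, West

Row North is eliminated: East beats it against every remaining column (Opt1: 3>2, Opt2: 5>2, Opt3: 11>5).
For Player 2, Opt3 strictly dominates Opt1 on the remaining rows (South: 10>6, East: 7>2, West: 11>4); eliminate Opt1.
Among the remaining strategies, none is strictly dominated by another pure strategy of the same player, so the elimination stops.
Surviving strategies — Player 1: {South, East, West}; Player 2: {Opt2, Opt3}.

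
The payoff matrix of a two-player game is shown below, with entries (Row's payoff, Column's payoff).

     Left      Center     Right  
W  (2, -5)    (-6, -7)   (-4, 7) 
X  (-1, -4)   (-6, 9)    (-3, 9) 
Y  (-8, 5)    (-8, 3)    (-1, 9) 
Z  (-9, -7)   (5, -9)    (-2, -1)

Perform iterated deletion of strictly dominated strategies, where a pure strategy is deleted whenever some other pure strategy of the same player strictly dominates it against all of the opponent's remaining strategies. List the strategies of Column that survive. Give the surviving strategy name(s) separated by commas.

Right

For Column, Right strictly dominates Left on the remaining rows (W: 7>-5, X: 9>-4, Y: 9>5, Z: -1>-7); eliminate Left.
For Row, Z strictly dominates W on the remaining columns (Center: 5>-6, Right: -2>-4); eliminate W.
Row's strategy X is strictly dominated by Z (Center: 5>-6, Right: -2>-3) and is removed.
Column Center is eliminated: Right beats it against every remaining row (Y: 9>3, Z: -1>-9).
For Row, Y strictly dominates Z on the remaining columns (Right: -1>-2); eliminate Z.
Among the remaining strategies, none is strictly dominated by another pure strategy of the same player, so the elimination stops.
Surviving strategies — Row: {Y}; Column: {Right}.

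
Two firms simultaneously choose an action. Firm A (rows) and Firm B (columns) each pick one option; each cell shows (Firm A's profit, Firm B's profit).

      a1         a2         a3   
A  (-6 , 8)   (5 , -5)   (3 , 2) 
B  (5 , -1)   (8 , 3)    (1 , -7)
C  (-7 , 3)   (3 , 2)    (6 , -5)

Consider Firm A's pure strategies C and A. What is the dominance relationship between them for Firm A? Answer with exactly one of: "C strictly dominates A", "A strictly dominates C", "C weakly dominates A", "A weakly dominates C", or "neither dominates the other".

neither dominates the other

C's payoffs vs A's, by Firm B's action — a1: -7<-6, a2: 3<5, a3: 6>3.
C does better at a3 but worse at a1, a2; neither strategy dominates the other.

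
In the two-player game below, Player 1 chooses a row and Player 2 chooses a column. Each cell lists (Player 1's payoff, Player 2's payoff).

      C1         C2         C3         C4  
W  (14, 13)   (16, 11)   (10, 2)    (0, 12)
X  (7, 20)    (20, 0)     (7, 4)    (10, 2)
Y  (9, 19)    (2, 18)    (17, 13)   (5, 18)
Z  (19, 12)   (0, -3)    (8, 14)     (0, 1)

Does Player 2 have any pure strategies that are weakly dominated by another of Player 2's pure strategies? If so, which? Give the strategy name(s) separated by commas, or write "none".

C1 is not dominated — it holds its own against C2 at W (13>11); C3 at W (13>2); C4 at W (13>12).
C2: dominated, since C1 does at least as well everywhere (W: 13>11, X: 20>0, Y: 19>18, Z: 12>-3).
Nothing dominates C3: C1 at Z (14>12); C2 at X (4>0); C4 at X (4>2).
C4 is weakly dominated by C1 (W: 13>12, X: 20>2, Y: 19>18, Z: 12>1).

C2, C4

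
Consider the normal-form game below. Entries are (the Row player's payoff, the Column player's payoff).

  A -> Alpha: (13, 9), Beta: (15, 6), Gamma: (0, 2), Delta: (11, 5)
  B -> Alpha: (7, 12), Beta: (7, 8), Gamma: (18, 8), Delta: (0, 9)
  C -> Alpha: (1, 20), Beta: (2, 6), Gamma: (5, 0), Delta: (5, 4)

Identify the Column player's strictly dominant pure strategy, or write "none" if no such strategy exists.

Alpha vs Beta: A: 9>6, B: 12>8, C: 20>6.
Alpha vs Gamma: A: 9>2, B: 12>8, C: 20>0.
Alpha vs Delta: A: 9>5, B: 12>9, C: 20>4.
Alpha strictly beats every other strategy against every opponent action, so it is strictly dominant.

Alpha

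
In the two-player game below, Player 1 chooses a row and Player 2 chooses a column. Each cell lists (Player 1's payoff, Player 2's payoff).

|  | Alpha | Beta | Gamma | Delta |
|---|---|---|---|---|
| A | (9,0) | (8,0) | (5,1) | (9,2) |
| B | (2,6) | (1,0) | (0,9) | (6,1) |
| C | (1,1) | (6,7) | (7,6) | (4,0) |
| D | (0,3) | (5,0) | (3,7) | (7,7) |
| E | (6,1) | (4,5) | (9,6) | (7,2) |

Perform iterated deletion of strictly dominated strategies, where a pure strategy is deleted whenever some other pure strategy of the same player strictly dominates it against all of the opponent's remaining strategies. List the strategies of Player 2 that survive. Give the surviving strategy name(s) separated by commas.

Beta, Gamma, Delta

Row B is eliminated: A beats it against every remaining column (Alpha: 9>2, Beta: 8>1, Gamma: 5>0, Delta: 9>6).
For Player 1, A strictly dominates D on the remaining columns (Alpha: 9>0, Beta: 8>5, Gamma: 5>3, Delta: 9>7); eliminate D.
Player 2's strategy Alpha is strictly dominated by Gamma (A: 1>0, C: 6>1, E: 6>1) and is removed.
Among the remaining strategies, none is strictly dominated by another pure strategy of the same player, so the elimination stops.
Surviving strategies — Player 1: {A, C, E}; Player 2: {Beta, Gamma, Delta}.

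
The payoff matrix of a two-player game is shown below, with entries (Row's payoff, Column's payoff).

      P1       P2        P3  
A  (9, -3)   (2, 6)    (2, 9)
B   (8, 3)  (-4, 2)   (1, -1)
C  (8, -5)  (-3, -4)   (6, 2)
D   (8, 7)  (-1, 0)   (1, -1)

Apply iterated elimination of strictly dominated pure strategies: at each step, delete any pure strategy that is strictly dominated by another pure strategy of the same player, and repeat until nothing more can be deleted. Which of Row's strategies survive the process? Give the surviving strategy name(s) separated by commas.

C

Row B is eliminated: A beats it against every remaining column (P1: 9>8, P2: 2>-4, P3: 2>1).
Row's strategy D is strictly dominated by A (P1: 9>8, P2: 2>-1, P3: 2>1) and is removed.
Column P1 is eliminated: P2 beats it against every remaining row (A: 6>-3, C: -4>-5).
Column's strategy P2 is strictly dominated by P3 (A: 9>6, C: 2>-4) and is removed.
For Row, C strictly dominates A on the remaining columns (P3: 6>2); eliminate A.
Among the remaining strategies, none is strictly dominated by another pure strategy of the same player, so the elimination stops.
Surviving strategies — Row: {C}; Column: {P3}.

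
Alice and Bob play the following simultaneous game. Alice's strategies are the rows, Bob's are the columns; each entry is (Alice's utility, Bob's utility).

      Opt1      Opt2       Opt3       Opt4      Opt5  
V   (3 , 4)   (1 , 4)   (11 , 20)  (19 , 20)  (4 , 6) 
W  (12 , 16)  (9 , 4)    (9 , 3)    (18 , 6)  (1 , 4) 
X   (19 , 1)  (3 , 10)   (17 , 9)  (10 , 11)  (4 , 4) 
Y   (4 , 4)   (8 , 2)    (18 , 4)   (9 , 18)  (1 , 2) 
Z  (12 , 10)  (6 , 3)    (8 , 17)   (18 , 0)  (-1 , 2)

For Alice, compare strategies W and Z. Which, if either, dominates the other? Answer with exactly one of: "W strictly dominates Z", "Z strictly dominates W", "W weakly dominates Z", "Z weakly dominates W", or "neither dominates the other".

W weakly dominates Z

W's payoffs vs Z's, by Bob's action — Opt1: 12=12, Opt2: 9>6, Opt3: 9>8, Opt4: 18=18, Opt5: 1>-1.
W is at least as good everywhere and strictly better somewhere (tied only at Opt1, Opt4), so W weakly but not strictly dominates Z.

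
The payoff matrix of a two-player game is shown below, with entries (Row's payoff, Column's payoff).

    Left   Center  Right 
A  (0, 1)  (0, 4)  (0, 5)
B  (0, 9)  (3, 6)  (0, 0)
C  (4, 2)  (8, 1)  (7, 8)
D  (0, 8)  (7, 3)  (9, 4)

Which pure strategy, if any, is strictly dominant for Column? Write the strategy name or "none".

Left fails to dominate Center at A (1<4).
Center fails to dominate Left at B (6<9).
Right fails to dominate Left at B (0<9).
No single strategy dominates all the others.

none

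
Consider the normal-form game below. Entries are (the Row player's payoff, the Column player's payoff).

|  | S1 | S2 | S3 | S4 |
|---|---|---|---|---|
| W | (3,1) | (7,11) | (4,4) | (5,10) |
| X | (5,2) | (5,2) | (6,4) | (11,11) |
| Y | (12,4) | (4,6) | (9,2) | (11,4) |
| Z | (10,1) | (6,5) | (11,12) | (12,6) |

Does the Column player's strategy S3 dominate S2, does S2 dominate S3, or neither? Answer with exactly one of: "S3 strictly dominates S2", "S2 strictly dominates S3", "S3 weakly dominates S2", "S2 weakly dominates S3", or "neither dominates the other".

Compare S3 to S2 across each opponent action: W: 4<11, X: 4>2, Y: 2<6, Z: 12>5.
S3 does better at X, Z but worse at W, Y; neither strategy dominates the other.

neither dominates the other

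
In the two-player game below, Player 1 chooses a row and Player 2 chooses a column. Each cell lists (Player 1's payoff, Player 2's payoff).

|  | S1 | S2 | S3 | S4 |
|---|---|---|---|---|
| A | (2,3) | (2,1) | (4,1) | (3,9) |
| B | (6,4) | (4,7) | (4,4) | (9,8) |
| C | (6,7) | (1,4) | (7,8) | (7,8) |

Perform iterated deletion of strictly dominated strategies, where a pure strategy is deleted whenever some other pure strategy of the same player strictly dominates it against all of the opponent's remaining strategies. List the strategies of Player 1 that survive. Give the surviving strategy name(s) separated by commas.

B, C

Column S1 is eliminated: S4 beats it against every remaining row (A: 9>3, B: 8>4, C: 8>7).
Player 2's strategy S2 is strictly dominated by S4 (A: 9>1, B: 8>7, C: 8>4) and is removed.
Player 1's strategy A is strictly dominated by C (S3: 7>4, S4: 7>3) and is removed.
Among the remaining strategies, none is strictly dominated by another pure strategy of the same player, so the elimination stops.
Surviving strategies — Player 1: {B, C}; Player 2: {S3, S4}.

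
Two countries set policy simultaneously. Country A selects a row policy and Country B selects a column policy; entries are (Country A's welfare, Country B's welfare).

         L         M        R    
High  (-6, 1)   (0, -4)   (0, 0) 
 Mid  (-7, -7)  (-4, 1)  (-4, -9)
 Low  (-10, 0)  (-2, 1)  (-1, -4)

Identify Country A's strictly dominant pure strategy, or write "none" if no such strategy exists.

High vs Mid: L: -6>-7, M: 0>-4, R: 0>-4.
High vs Low: L: -6>-10, M: 0>-2, R: 0>-1.
High strictly beats every other strategy against every opponent action, so it is strictly dominant.

High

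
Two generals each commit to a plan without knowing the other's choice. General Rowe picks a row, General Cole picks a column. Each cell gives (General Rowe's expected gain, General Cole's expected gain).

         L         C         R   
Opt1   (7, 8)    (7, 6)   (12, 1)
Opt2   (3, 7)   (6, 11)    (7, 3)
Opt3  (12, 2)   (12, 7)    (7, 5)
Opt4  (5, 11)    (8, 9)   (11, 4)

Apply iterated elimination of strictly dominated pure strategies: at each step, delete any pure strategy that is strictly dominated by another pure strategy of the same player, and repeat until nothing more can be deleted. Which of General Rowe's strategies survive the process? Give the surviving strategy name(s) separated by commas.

For General Rowe, Opt1 strictly dominates Opt2 on the remaining columns (L: 7>3, C: 7>6, R: 12>7); eliminate Opt2.
General Cole's strategy R is strictly dominated by C (Opt1: 6>1, Opt3: 7>5, Opt4: 9>4) and is removed.
Row Opt1 is eliminated: Opt3 beats it against every remaining column (L: 12>7, C: 12>7).
Row Opt4 is eliminated: Opt3 beats it against every remaining column (L: 12>5, C: 12>8).
General Cole's strategy L is strictly dominated by C (Opt3: 7>2) and is removed.
Among the remaining strategies, none is strictly dominated by another pure strategy of the same player, so the elimination stops.
Surviving strategies — General Rowe: {Opt3}; General Cole: {C}.

Opt3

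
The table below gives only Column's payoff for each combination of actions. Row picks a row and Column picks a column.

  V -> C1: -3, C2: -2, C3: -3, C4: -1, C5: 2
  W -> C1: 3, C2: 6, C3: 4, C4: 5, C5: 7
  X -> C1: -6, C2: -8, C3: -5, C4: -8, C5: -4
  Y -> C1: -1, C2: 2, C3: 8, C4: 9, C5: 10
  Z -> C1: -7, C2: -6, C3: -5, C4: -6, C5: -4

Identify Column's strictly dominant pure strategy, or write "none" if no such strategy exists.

C5

C5 vs C1: V: 2>-3, W: 7>3, X: -4>-6, Y: 10>-1, Z: -4>-7.
C5 vs C2: V: 2>-2, W: 7>6, X: -4>-8, Y: 10>2, Z: -4>-6.
C5 vs C3: V: 2>-3, W: 7>4, X: -4>-5, Y: 10>8, Z: -4>-5.
C5 vs C4: V: 2>-1, W: 7>5, X: -4>-8, Y: 10>9, Z: -4>-6.
C5 strictly beats every other strategy against every opponent action, so it is strictly dominant.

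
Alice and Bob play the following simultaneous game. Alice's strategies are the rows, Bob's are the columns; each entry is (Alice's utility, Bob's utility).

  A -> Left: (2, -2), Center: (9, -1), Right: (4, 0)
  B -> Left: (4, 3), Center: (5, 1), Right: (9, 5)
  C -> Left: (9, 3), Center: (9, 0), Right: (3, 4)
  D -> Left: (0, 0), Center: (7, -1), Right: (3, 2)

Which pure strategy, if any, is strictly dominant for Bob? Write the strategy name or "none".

Right

Right vs Left: A: 0>-2, B: 5>3, C: 4>3, D: 2>0.
Right vs Center: A: 0>-1, B: 5>1, C: 4>0, D: 2>-1.
Right strictly beats every other strategy against every opponent action, so it is strictly dominant.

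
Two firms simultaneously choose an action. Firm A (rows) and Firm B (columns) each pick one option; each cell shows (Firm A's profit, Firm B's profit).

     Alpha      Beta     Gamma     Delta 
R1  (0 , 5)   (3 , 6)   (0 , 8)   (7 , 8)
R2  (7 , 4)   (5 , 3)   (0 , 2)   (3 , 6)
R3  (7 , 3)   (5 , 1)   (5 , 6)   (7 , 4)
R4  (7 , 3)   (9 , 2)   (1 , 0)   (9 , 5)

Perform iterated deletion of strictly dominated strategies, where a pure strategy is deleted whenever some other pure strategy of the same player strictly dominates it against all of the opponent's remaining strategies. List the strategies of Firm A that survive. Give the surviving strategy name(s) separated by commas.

For Firm A, R4 strictly dominates R1 on the remaining columns (Alpha: 7>0, Beta: 9>3, Gamma: 1>0, Delta: 9>7); eliminate R1.
For Firm B, Delta strictly dominates Alpha on the remaining rows (R2: 6>4, R3: 4>3, R4: 5>3); eliminate Alpha.
For Firm A, R4 strictly dominates R2 on the remaining columns (Beta: 9>5, Gamma: 1>0, Delta: 9>3); eliminate R2.
For Firm B, Delta strictly dominates Beta on the remaining rows (R3: 4>1, R4: 5>2); eliminate Beta.
Among the remaining strategies, none is strictly dominated by another pure strategy of the same player, so the elimination stops.
Surviving strategies — Firm A: {R3, R4}; Firm B: {Gamma, Delta}.

R3, R4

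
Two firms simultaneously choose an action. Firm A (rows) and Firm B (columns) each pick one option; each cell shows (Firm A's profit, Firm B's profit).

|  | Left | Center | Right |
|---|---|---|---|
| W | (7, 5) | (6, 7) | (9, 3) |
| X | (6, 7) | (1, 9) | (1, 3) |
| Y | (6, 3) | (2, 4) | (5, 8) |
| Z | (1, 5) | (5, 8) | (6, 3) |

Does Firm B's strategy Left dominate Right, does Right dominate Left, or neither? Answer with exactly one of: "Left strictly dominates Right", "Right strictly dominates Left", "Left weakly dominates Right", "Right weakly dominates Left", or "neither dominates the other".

neither dominates the other

Compare Left to Right across each choice by Firm A: W: 5>3, X: 7>3, Y: 3<8, Z: 5>3.
Left does better at W, X, Z but worse at Y; neither strategy dominates the other.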